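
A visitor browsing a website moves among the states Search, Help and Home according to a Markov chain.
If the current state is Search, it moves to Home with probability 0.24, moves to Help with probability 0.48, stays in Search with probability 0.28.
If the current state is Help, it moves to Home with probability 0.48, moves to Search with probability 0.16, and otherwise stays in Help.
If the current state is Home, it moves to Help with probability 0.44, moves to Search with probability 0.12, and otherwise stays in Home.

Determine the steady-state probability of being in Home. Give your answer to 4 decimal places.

0.4240

Let the stationary distribution be π with π = πP and π_1 + π_2 + π_3 = 1.
π_1 = 0.28·π_1 + 0.16·π_2 + 0.12·π_3
π_2 = 0.48·π_1 + 0.36·π_2 + 0.44·π_3
Solving with the normalization constraint gives π = (0.1625, 0.4134, 0.4240).
So the stationary probability of Home is 0.4240.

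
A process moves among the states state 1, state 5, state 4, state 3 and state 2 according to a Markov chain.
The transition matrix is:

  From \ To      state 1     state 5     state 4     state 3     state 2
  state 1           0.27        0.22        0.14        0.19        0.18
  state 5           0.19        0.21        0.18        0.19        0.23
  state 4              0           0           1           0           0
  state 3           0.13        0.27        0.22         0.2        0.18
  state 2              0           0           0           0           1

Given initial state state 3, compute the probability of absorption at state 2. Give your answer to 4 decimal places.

Let h(s) be the probability of absorption at state 2 starting from transient state s. Then h(state 2) = 1 and h(state 4) = 0. By first-step analysis:
h(state 1) = 0.27·h(state 1) + 0.22·h(state 5) + 0.14·0 + 0.19·h(state 3) + 0.18·1
h(state 5) = 0.19·h(state 1) + 0.21·h(state 5) + 0.18·0 + 0.19·h(state 3) + 0.23·1
h(state 3) = 0.13·h(state 1) + 0.27·h(state 5) + 0.22·0 + 0.2·h(state 3) + 0.18·1
Solving: h(state 1) = 0.5378, h(state 5) = 0.5394, h(state 3) = 0.4944.
Starting from state 3, the probability is 0.4944.

0.4944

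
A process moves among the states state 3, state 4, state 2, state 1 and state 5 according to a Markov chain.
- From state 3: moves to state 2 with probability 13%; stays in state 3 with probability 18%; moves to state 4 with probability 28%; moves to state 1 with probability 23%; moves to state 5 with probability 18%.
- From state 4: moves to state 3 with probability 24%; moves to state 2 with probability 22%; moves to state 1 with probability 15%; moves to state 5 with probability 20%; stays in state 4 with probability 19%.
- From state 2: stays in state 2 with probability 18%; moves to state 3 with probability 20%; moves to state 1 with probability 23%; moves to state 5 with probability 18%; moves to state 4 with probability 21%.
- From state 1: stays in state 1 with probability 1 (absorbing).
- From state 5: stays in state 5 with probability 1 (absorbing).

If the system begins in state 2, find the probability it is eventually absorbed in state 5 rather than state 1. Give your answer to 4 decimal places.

0.4647

Let h(s) be the probability of absorption at state 5 starting from transient state s. Then h(state 5) = 1 and h(state 1) = 0. By first-step analysis:
h(state 3) = 0.18·h(state 3) + 0.28·h(state 4) + 0.13·h(state 2) + 0.23·0 + 0.18·1
h(state 4) = 0.24·h(state 3) + 0.19·h(state 4) + 0.22·h(state 2) + 0.15·0 + 0.2·1
h(state 2) = 0.2·h(state 3) + 0.21·h(state 4) + 0.18·h(state 2) + 0.23·0 + 0.18·1
Solving: h(state 3) = 0.4679, h(state 4) = 0.5118, h(state 2) = 0.4647.
Starting from state 2, the probability is 0.4647.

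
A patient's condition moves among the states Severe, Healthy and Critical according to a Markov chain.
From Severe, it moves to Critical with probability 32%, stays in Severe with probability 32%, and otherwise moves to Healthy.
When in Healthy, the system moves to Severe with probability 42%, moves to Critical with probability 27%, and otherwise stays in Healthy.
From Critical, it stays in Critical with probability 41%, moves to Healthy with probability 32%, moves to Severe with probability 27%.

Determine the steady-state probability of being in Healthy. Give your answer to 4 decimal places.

0.3302

Let the stationary distribution be π with π = πP and π_1 + π_2 + π_3 = 1.
π_1 = 0.32·π_1 + 0.42·π_2 + 0.27·π_3
π_2 = 0.36·π_1 + 0.31·π_2 + 0.32·π_3
Solving with the normalization constraint gives π = (0.3363, 0.3302, 0.3335).
So the stationary probability of Healthy is 0.3302.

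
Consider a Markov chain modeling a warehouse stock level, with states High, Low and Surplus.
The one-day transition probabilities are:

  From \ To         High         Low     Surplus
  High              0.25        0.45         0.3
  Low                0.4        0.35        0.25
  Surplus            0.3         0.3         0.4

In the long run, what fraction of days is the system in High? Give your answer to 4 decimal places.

0.3206

Let the stationary distribution be π with π = πP and π_1 + π_2 + π_3 = 1.
π_1 = 0.25·π_1 + 0.4·π_2 + 0.3·π_3
π_2 = 0.45·π_1 + 0.35·π_2 + 0.3·π_3
Solving with the normalization constraint gives π = (0.3206, 0.3664, 0.3130).
So the stationary probability of High is 0.3206.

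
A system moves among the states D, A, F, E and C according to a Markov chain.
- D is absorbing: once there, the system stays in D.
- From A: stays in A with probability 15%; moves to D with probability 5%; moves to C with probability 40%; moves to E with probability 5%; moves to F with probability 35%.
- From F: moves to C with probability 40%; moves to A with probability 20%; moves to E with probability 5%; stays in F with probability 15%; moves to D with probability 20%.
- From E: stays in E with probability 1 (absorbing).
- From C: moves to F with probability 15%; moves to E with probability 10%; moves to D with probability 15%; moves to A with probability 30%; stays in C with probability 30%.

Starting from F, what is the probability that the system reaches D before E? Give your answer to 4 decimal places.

Let h(s) be the probability of absorption at D starting from transient state s. Then h(D) = 1 and h(E) = 0. By first-step analysis:
h(A) = 0.05·1 + 0.15·h(A) + 0.35·h(F) + 0.05·0 + 0.4·h(C)
h(F) = 0.2·1 + 0.2·h(A) + 0.15·h(F) + 0.05·0 + 0.4·h(C)
h(C) = 0.15·1 + 0.3·h(A) + 0.15·h(F) + 0.1·0 + 0.3·h(C)
Solving: h(A) = 0.6396, h(F) = 0.6847, h(C) = 0.6351.
Starting from F, the probability is 0.6847.

0.6847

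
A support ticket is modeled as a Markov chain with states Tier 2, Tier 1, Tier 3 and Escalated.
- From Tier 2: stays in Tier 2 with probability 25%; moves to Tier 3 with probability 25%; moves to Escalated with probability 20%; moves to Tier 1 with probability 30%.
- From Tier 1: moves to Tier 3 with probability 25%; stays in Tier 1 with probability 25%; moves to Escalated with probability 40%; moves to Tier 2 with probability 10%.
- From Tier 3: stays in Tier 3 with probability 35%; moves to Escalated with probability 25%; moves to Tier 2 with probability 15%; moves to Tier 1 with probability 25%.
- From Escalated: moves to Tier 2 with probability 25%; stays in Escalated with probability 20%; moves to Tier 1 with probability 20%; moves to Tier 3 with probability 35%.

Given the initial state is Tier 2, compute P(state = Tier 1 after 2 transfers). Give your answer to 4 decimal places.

0.2525

Propagate the distribution vector 2 transfers from Tier 2.
After 0 transfers: (1.0000, 0.0000, 0.0000, 0.0000)
After 1 transfer: (0.2500, 0.3000, 0.2500, 0.2000)
After 2 transfers: (0.1800, 0.2525, 0.2950, 0.2725)
P(in Tier 1 after 2 transfers) = 0.2525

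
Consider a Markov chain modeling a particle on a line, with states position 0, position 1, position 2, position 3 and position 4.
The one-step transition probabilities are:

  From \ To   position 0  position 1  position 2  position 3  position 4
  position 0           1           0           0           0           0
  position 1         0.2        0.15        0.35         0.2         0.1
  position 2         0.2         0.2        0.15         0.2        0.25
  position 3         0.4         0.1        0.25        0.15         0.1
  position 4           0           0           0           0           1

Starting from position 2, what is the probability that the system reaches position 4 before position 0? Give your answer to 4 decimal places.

0.4510

Let h(s) be the probability of absorption at position 4 starting from transient state s. Then h(position 4) = 1 and h(position 0) = 0. By first-step analysis:
h(position 1) = 0.2·0 + 0.15·h(position 1) + 0.35·h(position 2) + 0.2·h(position 3) + 0.1·1
h(position 2) = 0.2·0 + 0.2·h(position 1) + 0.15·h(position 2) + 0.2·h(position 3) + 0.25·1
h(position 3) = 0.4·0 + 0.1·h(position 1) + 0.25·h(position 2) + 0.15·h(position 3) + 0.1·1
Solving: h(position 1) = 0.3725, h(position 2) = 0.4510, h(position 3) = 0.2941.
Starting from position 2, the probability is 0.4510.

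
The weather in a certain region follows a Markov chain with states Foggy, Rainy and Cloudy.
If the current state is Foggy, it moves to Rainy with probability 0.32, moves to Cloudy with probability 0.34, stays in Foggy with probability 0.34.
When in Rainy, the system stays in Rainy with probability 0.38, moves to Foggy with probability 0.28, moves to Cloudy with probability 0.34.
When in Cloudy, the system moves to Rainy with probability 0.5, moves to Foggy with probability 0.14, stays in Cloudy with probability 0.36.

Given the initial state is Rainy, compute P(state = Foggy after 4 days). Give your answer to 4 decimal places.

Propagate the distribution vector 4 days from Rainy.
After 0 days: (0.0000, 1.0000, 0.0000)
After 1 day: (0.2800, 0.3800, 0.3400)
After 2 days: (0.2492, 0.4040, 0.3468)
After 3 days: (0.2464, 0.4067, 0.3469)
After 4 days: (0.2462, 0.4068, 0.3469)
P(in Foggy after 4 days) = 0.2462

0.2462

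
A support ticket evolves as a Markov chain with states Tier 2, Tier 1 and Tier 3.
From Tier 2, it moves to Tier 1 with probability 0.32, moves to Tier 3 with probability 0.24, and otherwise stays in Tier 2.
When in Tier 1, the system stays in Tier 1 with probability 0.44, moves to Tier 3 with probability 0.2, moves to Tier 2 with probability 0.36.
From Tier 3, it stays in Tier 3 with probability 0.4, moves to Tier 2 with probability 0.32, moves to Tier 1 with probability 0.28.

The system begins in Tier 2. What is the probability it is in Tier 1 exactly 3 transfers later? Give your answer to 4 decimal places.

0.3512

Propagate the distribution vector 3 transfers from Tier 2.
After 0 transfers: (1.0000, 0.0000, 0.0000)
After 1 transfer: (0.4400, 0.3200, 0.2400)
After 2 transfers: (0.3856, 0.3488, 0.2656)
After 3 transfers: (0.3802, 0.3512, 0.2685)
P(in Tier 1 after 3 transfers) = 0.3512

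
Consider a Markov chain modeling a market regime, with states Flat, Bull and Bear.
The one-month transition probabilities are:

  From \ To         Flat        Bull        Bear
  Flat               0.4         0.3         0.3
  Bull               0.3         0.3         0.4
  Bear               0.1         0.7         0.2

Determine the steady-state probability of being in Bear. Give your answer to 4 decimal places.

Let the stationary distribution be π with π = πP and π_1 + π_2 + π_3 = 1.
π_1 = 0.4·π_1 + 0.3·π_2 + 0.1·π_3
π_2 = 0.3·π_1 + 0.3·π_2 + 0.7·π_3
Solving with the normalization constraint gives π = (0.2642, 0.4245, 0.3113).
So the stationary probability of Bear is 0.3113.

0.3113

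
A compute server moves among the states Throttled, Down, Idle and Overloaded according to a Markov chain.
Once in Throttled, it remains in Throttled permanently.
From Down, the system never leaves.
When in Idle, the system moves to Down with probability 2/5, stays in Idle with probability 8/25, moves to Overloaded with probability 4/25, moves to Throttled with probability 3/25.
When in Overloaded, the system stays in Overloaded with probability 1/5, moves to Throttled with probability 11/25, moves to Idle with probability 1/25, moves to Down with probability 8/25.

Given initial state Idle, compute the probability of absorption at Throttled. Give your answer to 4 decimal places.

0.3095

Let h(s) be the probability of absorption at Throttled starting from transient state s. Then h(Throttled) = 1 and h(Down) = 0. By first-step analysis:
h(Idle) = 0.12·1 + 0.4·0 + 0.32·h(Idle) + 0.16·h(Overloaded)
h(Overloaded) = 0.44·1 + 0.32·0 + 0.04·h(Idle) + 0.2·h(Overloaded)
Solving: h(Idle) = 0.3095, h(Overloaded) = 0.5655.
Starting from Idle, the probability is 0.3095.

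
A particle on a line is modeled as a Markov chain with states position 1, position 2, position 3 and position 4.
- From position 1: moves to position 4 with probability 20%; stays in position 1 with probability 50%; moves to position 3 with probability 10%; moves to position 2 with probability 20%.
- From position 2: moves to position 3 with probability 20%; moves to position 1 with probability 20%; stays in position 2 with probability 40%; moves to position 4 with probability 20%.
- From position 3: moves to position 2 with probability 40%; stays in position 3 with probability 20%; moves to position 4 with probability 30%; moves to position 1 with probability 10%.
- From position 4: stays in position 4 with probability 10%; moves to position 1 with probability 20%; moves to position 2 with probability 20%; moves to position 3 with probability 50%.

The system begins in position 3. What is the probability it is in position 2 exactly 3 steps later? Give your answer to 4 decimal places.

0.3200

Propagate the distribution vector 3 steps from position 3.
After 0 steps: (0.0000, 0.0000, 1.0000, 0.0000)
After 1 step: (0.1000, 0.4000, 0.2000, 0.3000)
After 2 steps: (0.2100, 0.3200, 0.2800, 0.1900)
After 3 steps: (0.2350, 0.3200, 0.2360, 0.2090)
P(in position 2 after 3 steps) = 0.3200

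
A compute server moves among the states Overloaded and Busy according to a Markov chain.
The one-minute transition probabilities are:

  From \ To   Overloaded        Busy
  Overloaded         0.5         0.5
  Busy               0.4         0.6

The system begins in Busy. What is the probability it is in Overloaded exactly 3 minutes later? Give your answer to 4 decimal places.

Propagate the distribution vector 3 minutes from Busy.
After 0 minutes: (0.0000, 1.0000)
After 1 minute: (0.4000, 0.6000)
After 2 minutes: (0.4400, 0.5600)
After 3 minutes: (0.4440, 0.5560)
P(in Overloaded after 3 minutes) = 0.4440

0.4440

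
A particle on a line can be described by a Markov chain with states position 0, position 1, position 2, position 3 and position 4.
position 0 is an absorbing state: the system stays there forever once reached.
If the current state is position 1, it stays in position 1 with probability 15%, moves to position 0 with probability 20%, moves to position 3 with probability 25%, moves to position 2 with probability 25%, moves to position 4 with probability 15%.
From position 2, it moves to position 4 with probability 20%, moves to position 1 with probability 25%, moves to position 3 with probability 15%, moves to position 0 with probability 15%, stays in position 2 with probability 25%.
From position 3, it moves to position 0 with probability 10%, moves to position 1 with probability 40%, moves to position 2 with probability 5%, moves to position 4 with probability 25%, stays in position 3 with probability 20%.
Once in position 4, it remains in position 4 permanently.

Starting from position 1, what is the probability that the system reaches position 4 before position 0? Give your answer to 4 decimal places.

0.5205

Let h(s) be the probability of absorption at position 4 starting from transient state s. Then h(position 4) = 1 and h(position 0) = 0. By first-step analysis:
h(position 1) = 0.2·0 + 0.15·h(position 1) + 0.25·h(position 2) + 0.25·h(position 3) + 0.15·1
h(position 2) = 0.15·0 + 0.25·h(position 1) + 0.25·h(position 2) + 0.15·h(position 3) + 0.2·1
h(position 3) = 0.1·0 + 0.4·h(position 1) + 0.05·h(position 2) + 0.2·h(position 3) + 0.25·1
Solving: h(position 1) = 0.5205, h(position 2) = 0.5617, h(position 3) = 0.6078.
Starting from position 1, the probability is 0.5205.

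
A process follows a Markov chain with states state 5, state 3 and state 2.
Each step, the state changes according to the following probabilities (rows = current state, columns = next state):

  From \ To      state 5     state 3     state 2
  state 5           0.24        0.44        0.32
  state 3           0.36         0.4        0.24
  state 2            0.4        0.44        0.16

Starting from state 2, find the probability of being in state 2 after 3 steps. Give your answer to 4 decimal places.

Propagate the distribution vector 3 steps from state 2.
After 0 steps: (0.0000, 0.0000, 1.0000)
After 1 step: (0.4000, 0.4400, 0.1600)
After 2 steps: (0.3184, 0.4224, 0.2592)
After 3 steps: (0.3322, 0.4231, 0.2447)
P(in state 2 after 3 steps) = 0.2447

0.2447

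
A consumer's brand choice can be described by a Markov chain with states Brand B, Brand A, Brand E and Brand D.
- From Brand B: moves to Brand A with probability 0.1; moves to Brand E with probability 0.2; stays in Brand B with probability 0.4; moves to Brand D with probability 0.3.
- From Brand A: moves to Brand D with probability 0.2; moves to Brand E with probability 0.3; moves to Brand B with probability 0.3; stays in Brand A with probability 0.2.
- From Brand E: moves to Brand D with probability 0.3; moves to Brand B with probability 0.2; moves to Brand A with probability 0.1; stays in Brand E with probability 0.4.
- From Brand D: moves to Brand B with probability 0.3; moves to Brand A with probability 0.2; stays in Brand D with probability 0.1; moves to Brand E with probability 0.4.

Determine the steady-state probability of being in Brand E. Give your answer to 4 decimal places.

0.3268

Let the stationary distribution be π with π = πP and π_1 + π_2 + π_3 + π_4 = 1.
π_1 = 0.4·π_1 + 0.3·π_2 + 0.2·π_3 + 0.3·π_4
π_2 = 0.1·π_1 + 0.2·π_2 + 0.1·π_3 + 0.2·π_4
π_3 = 0.2·π_1 + 0.3·π_2 + 0.4·π_3 + 0.4·π_4
Solving with the normalization constraint gives π = (0.2970, 0.1376, 0.3268, 0.2385).
So the stationary probability of Brand E is 0.3268.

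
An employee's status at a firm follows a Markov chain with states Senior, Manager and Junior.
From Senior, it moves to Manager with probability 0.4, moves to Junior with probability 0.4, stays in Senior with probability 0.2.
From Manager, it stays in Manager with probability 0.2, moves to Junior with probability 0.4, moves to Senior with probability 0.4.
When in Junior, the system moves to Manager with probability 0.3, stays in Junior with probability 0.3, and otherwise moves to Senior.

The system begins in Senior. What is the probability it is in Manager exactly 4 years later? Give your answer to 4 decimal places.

Propagate the distribution vector 4 years from Senior.
After 0 years: (1.0000, 0.0000, 0.0000)
After 1 year: (0.2000, 0.4000, 0.4000)
After 2 years: (0.3600, 0.2800, 0.3600)
After 3 years: (0.3280, 0.3080, 0.3640)
After 4 years: (0.3344, 0.3020, 0.3636)
P(in Manager after 4 years) = 0.3020

0.3020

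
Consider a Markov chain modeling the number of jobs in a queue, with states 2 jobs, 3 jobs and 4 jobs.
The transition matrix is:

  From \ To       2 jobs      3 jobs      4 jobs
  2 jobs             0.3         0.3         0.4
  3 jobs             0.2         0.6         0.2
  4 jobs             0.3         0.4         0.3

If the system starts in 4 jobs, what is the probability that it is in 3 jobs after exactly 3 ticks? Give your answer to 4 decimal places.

Propagate the distribution vector 3 ticks from 4 jobs.
After 0 ticks: (0.0000, 0.0000, 1.0000)
After 1 tick: (0.3000, 0.4000, 0.3000)
After 2 ticks: (0.2600, 0.4500, 0.2900)
After 3 ticks: (0.2550, 0.4640, 0.2810)
P(in 3 jobs after 3 ticks) = 0.4640

0.4640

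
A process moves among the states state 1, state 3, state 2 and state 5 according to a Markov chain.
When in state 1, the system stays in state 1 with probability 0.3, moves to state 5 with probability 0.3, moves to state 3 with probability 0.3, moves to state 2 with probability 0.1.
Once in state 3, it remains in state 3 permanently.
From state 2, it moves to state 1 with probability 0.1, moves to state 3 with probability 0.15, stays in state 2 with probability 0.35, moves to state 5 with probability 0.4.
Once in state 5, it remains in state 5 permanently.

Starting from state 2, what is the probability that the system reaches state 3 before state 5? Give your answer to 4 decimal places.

0.3034

Let h(s) be the probability of absorption at state 3 starting from transient state s. Then h(state 3) = 1 and h(state 5) = 0. By first-step analysis:
h(state 1) = 0.3·h(state 1) + 0.3·1 + 0.1·h(state 2) + 0.3·0
h(state 2) = 0.1·h(state 1) + 0.15·1 + 0.35·h(state 2) + 0.4·0
Solving: h(state 1) = 0.4719, h(state 2) = 0.3034.
Starting from state 2, the probability is 0.3034.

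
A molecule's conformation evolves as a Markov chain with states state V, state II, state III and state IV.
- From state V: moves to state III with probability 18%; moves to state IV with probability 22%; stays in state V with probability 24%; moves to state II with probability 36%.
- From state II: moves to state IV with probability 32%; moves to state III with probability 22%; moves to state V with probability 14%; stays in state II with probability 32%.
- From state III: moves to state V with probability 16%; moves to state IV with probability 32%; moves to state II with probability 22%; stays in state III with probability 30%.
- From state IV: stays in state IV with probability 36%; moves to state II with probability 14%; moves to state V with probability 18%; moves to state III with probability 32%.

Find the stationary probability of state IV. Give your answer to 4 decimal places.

0.3151

Let the stationary distribution be π with π = πP and π_1 + π_2 + π_3 + π_4 = 1.
π_1 = 0.24·π_1 + 0.14·π_2 + 0.16·π_3 + 0.18·π_4
π_2 = 0.36·π_1 + 0.32·π_2 + 0.22·π_3 + 0.14·π_4
π_3 = 0.18·π_1 + 0.22·π_2 + 0.3·π_3 + 0.32·π_4
Solving with the normalization constraint gives π = (0.1755, 0.2437, 0.2657, 0.3151).
So the stationary probability of state IV is 0.3151.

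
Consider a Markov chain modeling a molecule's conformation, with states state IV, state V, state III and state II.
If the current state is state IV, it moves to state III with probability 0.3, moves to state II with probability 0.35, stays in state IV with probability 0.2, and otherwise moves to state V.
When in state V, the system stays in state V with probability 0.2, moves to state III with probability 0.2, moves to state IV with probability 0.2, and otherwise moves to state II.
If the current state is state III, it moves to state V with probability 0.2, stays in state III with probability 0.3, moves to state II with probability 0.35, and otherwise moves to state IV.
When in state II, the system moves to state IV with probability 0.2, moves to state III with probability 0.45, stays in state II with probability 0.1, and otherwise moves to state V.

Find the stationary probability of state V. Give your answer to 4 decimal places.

Let the stationary distribution be π with π = πP and π_1 + π_2 + π_3 + π_4 = 1.
π_1 = 0.2·π_1 + 0.2·π_2 + 0.15·π_3 + 0.2·π_4
π_2 = 0.15·π_1 + 0.2·π_2 + 0.2·π_3 + 0.25·π_4
π_3 = 0.3·π_1 + 0.2·π_2 + 0.3·π_3 + 0.45·π_4
Solving with the normalization constraint gives π = (0.1839, 0.2052, 0.3227, 0.2882).
So the stationary probability of state V is 0.2052.

0.2052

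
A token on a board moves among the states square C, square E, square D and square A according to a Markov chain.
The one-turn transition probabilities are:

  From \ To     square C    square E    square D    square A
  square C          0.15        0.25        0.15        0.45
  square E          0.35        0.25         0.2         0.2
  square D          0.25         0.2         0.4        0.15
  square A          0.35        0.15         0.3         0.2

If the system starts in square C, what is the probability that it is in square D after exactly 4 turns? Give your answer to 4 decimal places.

Propagate the distribution vector 4 turns from square C.
After 0 turns: (1.0000, 0.0000, 0.0000, 0.0000)
After 1 turn: (0.1500, 0.2500, 0.1500, 0.4500)
After 2 turns: (0.3050, 0.1975, 0.2675, 0.2300)
After 3 turns: (0.2623, 0.2136, 0.2613, 0.2629)
After 4 turns: (0.2714, 0.2107, 0.2654, 0.2525)
P(in square D after 4 turns) = 0.2654

0.2654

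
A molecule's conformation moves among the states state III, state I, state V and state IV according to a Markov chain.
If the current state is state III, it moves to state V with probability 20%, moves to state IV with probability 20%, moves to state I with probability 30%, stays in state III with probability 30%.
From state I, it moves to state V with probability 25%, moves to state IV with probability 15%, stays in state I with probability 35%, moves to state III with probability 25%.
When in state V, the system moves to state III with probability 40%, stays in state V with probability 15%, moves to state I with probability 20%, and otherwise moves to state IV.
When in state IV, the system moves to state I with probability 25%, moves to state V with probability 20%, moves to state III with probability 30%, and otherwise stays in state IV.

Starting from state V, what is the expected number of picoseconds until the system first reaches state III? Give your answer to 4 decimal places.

2.9394

Let t(s) be the expected number of picoseconds to first reach state III from state s, with t(state III) = 0. Conditioning on the first picosecond:
t(state I) = 1 + 0.35·t(state I) + 0.25·t(state V) + 0.15·t(state IV)
t(state V) = 1 + 0.2·t(state I) + 0.15·t(state V) + 0.25·t(state IV)
t(state IV) = 1 + 0.25·t(state I) + 0.2·t(state V) + 0.25·t(state IV)
Solving: t(state I) = 3.4207, t(state V) = 2.9394, t(state IV) = 3.2574.
Expected picoseconds from state V to state III: 2.9394.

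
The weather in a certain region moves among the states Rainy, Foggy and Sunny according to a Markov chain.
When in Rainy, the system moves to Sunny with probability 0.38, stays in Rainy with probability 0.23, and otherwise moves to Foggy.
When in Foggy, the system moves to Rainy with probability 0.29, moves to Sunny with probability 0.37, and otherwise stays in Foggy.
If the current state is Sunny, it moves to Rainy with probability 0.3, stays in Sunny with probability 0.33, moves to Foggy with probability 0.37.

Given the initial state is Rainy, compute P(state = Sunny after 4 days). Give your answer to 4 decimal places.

Propagate the distribution vector 4 days from Rainy.
After 0 days: (1.0000, 0.0000, 0.0000)
After 1 day: (0.2300, 0.3900, 0.3800)
After 2 days: (0.2800, 0.3629, 0.3571)
After 3 days: (0.2768, 0.3647, 0.3585)
After 4 days: (0.2770, 0.3646, 0.3584)
P(in Sunny after 4 days) = 0.3584

0.3584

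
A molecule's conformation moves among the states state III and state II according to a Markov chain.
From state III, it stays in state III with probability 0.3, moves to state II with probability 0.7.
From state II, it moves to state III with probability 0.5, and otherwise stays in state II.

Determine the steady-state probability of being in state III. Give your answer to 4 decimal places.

0.4167

Let the stationary distribution be π with π = πP and π_1 + π_2 = 1.
π_1 = 0.3·π_1 + 0.5·π_2
Solving with the normalization constraint gives π = (0.4167, 0.5833).
So the stationary probability of state III is 0.4167.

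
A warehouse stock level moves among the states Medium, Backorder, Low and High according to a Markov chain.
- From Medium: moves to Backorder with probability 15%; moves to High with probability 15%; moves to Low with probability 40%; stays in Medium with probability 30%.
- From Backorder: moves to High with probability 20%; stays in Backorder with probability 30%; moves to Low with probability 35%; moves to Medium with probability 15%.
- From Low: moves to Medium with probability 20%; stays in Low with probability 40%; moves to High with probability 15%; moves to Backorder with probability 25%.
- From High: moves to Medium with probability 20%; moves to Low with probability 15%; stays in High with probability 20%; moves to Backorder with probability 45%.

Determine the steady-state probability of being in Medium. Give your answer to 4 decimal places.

0.2068

Let the stationary distribution be π with π = πP and π_1 + π_2 + π_3 + π_4 = 1.
π_1 = 0.3·π_1 + 0.15·π_2 + 0.2·π_3 + 0.2·π_4
π_2 = 0.15·π_1 + 0.3·π_2 + 0.25·π_3 + 0.45·π_4
π_3 = 0.4·π_1 + 0.35·π_2 + 0.4·π_3 + 0.15·π_4
Solving with the normalization constraint gives π = (0.2068, 0.2777, 0.3430, 0.1725).
So the stationary probability of Medium is 0.2068.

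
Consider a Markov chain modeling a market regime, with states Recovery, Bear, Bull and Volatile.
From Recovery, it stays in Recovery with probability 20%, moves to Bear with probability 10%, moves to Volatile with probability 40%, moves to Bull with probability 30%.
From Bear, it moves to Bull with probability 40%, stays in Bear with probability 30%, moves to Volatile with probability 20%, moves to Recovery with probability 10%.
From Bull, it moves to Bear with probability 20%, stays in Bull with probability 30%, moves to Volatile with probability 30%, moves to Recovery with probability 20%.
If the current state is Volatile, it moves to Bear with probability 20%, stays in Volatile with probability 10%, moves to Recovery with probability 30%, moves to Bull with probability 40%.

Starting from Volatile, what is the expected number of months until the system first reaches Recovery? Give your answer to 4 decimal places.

Let t(s) be the expected number of months to first reach Recovery from state s, with t(Recovery) = 0. Conditioning on the first month:
t(Bear) = 1 + 0.3·t(Bear) + 0.4·t(Bull) + 0.2·t(Volatile)
t(Bull) = 1 + 0.2·t(Bear) + 0.3·t(Bull) + 0.3·t(Volatile)
t(Volatile) = 1 + 0.2·t(Bear) + 0.4·t(Bull) + 0.1·t(Volatile)
Solving: t(Bear) = 5.5760, t(Bull) = 4.9770, t(Volatile) = 4.5622.
Expected months from Volatile to Recovery: 4.5622.

4.5622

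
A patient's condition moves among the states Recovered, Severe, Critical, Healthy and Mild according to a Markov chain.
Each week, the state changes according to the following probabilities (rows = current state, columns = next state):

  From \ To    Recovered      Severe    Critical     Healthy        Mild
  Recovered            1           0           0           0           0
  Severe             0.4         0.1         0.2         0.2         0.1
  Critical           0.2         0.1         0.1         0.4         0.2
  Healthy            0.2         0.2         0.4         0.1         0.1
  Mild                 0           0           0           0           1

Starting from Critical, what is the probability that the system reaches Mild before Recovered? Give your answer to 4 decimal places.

0.4122

Let h(s) be the probability of absorption at Mild starting from transient state s. Then h(Mild) = 1 and h(Recovered) = 0. By first-step analysis:
h(Severe) = 0.4·0 + 0.1·h(Severe) + 0.2·h(Critical) + 0.2·h(Healthy) + 0.1·1
h(Critical) = 0.2·0 + 0.1·h(Severe) + 0.1·h(Critical) + 0.4·h(Healthy) + 0.2·1
h(Healthy) = 0.2·0 + 0.2·h(Severe) + 0.4·h(Critical) + 0.1·h(Healthy) + 0.1·1
Solving: h(Severe) = 0.2821, h(Critical) = 0.4122, h(Healthy) = 0.3570.
Starting from Critical, the probability is 0.4122.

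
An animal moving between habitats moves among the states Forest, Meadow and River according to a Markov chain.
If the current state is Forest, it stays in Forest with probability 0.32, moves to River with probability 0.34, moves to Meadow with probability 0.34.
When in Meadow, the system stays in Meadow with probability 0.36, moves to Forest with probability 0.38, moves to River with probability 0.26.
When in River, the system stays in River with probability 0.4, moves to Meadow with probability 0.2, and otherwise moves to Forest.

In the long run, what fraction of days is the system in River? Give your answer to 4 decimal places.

0.3363

Let the stationary distribution be π with π = πP and π_1 + π_2 + π_3 = 1.
π_1 = 0.32·π_1 + 0.38·π_2 + 0.4·π_3
π_2 = 0.34·π_1 + 0.36·π_2 + 0.2·π_3
Solving with the normalization constraint gives π = (0.3648, 0.2989, 0.3363).
So the stationary probability of River is 0.3363.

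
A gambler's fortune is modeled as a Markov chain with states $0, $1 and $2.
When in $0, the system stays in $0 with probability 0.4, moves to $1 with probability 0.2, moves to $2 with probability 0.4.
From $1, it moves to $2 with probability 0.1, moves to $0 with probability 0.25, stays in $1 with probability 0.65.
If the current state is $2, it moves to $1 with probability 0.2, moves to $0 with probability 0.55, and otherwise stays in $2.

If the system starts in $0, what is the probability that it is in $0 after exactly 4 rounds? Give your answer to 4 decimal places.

Propagate the distribution vector 4 rounds from $0.
After 0 rounds: (1.0000, 0.0000, 0.0000)
After 1 round: (0.4000, 0.2000, 0.4000)
After 2 rounds: (0.4300, 0.2900, 0.2800)
After 3 rounds: (0.3985, 0.3305, 0.2710)
After 4 rounds: (0.3911, 0.3487, 0.2602)
P(in $0 after 4 rounds) = 0.3911

0.3911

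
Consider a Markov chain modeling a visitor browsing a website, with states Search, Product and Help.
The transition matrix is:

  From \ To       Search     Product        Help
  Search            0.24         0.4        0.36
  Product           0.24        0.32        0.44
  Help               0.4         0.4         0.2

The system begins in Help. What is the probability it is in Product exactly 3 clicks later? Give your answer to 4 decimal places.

0.3706

Propagate the distribution vector 3 clicks from Help.
After 0 clicks: (0.0000, 0.0000, 1.0000)
After 1 click: (0.4000, 0.4000, 0.2000)
After 2 clicks: (0.2720, 0.3680, 0.3600)
After 3 clicks: (0.2976, 0.3706, 0.3318)
P(in Product after 3 clicks) = 0.3706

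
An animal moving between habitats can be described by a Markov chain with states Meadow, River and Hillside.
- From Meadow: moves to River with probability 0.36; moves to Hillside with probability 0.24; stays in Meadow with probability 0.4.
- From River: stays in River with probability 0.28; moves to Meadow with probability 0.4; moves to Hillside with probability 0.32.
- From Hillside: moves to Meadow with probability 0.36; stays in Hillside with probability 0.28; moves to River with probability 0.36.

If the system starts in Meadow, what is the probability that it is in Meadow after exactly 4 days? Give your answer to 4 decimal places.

Propagate the distribution vector 4 days from Meadow.
After 0 days: (1.0000, 0.0000, 0.0000)
After 1 day: (0.4000, 0.3600, 0.2400)
After 2 days: (0.3904, 0.3312, 0.2784)
After 3 days: (0.3889, 0.3335, 0.2776)
After 4 days: (0.3889, 0.3333, 0.2778)
P(in Meadow after 4 days) = 0.3889

0.3889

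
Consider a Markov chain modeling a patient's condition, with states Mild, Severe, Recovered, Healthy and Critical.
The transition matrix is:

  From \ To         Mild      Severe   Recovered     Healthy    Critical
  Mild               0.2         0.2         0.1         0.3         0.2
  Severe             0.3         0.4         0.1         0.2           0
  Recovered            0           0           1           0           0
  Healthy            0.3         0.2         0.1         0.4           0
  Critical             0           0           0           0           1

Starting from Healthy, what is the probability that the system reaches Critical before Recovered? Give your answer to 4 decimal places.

Let h(s) be the probability of absorption at Critical starting from transient state s. Then h(Critical) = 1 and h(Recovered) = 0. By first-step analysis:
h(Mild) = 0.2·h(Mild) + 0.2·h(Severe) + 0.1·0 + 0.3·h(Healthy) + 0.2·1
h(Severe) = 0.3·h(Mild) + 0.4·h(Severe) + 0.1·0 + 0.2·h(Healthy)
h(Healthy) = 0.3·h(Mild) + 0.2·h(Severe) + 0.1·0 + 0.4·h(Healthy)
Solving: h(Mild) = 0.4706, h(Severe) = 0.3529, h(Healthy) = 0.3529.
Starting from Healthy, the probability is 0.3529.

0.3529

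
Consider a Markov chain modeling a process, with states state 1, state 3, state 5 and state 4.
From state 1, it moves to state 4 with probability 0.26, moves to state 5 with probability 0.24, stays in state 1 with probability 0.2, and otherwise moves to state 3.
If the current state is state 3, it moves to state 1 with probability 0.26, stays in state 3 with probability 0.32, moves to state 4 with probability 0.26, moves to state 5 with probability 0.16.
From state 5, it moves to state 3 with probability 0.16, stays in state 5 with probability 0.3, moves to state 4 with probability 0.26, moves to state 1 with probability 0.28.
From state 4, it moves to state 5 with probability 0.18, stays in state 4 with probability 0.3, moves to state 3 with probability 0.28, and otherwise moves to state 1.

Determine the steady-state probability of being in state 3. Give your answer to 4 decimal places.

0.2699

Let the stationary distribution be π with π = πP and π_1 + π_2 + π_3 + π_4 = 1.
π_1 = 0.2·π_1 + 0.26·π_2 + 0.28·π_3 + 0.24·π_4
π_2 = 0.3·π_1 + 0.32·π_2 + 0.16·π_3 + 0.28·π_4
π_3 = 0.24·π_1 + 0.16·π_2 + 0.3·π_3 + 0.18·π_4
Solving with the normalization constraint gives π = (0.2442, 0.2699, 0.2151, 0.2708).
So the stationary probability of state 3 is 0.2699.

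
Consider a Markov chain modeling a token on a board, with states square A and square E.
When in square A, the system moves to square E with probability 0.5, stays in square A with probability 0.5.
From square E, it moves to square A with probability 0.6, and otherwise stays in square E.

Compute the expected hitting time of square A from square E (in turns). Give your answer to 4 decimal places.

1.6667

Let t(s) be the expected number of turns to first reach square A from state s, with t(square A) = 0. Conditioning on the first turn:
t(square E) = 1 + 0.4·t(square E)
Solving: t(square E) = 1.6667.
Expected turns from square E to square A: 1.6667.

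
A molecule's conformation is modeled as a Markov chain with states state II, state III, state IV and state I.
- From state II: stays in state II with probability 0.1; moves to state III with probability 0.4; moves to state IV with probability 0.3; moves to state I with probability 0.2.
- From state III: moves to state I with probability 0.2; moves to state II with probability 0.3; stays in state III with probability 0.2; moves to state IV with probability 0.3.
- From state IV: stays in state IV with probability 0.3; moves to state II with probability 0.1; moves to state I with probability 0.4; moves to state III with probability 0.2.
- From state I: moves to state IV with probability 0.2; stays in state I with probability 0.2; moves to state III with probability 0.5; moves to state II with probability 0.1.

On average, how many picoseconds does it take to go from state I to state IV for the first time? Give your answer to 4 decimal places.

3.9286

Let t(s) be the expected number of picoseconds to first reach state IV from state s, with t(state IV) = 0. Conditioning on the first picosecond:
t(state II) = 1 + 0.1·t(state II) + 0.4·t(state III) + 0.2·t(state I)
t(state III) = 1 + 0.3·t(state II) + 0.2·t(state III) + 0.2·t(state I)
t(state I) = 1 + 0.1·t(state II) + 0.5·t(state III) + 0.2·t(state I)
Solving: t(state II) = 3.5714, t(state III) = 3.5714, t(state I) = 3.9286.
Expected picoseconds from state I to state IV: 3.9286.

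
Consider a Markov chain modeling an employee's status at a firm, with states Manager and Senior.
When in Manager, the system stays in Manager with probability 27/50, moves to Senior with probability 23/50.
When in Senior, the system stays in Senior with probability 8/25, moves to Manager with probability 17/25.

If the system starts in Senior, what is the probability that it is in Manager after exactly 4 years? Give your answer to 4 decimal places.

Propagate the distribution vector 4 years from Senior.
After 0 years: (0.0000, 1.0000)
After 1 year: (0.6800, 0.3200)
After 2 years: (0.5848, 0.4152)
After 3 years: (0.5981, 0.4019)
After 4 years: (0.5963, 0.4037)
P(in Manager after 4 years) = 0.5963

0.5963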